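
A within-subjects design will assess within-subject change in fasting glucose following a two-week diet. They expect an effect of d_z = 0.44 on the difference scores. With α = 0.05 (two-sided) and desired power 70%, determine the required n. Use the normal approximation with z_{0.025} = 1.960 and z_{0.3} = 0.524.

n = 32 pairs

For a paired (one-sample on differences) test: n = ((z_{α/2} + z_β) / d)².
z_{α/2} + z_β = 1.960 + 0.524 = 2.484.
n = (2.484 / 0.44)² = 5.645² = 31.87.
Round up.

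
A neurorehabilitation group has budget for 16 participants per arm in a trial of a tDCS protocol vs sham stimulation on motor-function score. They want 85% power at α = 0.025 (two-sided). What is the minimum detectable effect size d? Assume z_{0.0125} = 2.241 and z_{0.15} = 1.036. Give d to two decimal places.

For two independent groups of n = 16 each: d_min = (z_{α/2} + z_β)·√(2/n).
z-sum = 2.241 + 1.036 = 3.277.
d_min = 3.277 × √(2/16) = 3.277 × 0.3536 = 1.159.

d_min ≈ 1.16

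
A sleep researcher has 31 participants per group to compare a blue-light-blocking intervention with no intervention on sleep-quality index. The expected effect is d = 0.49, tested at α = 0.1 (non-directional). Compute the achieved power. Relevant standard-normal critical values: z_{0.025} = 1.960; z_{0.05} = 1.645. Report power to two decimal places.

For two equal groups, power = Φ(d·√(n/2) − z_{α/2}).
d·√(n/2) = 0.49 × √(31/2) = 0.49 × 3.937 = 1.929.
z_β = 1.929 − 1.645 = 0.284.
Power = Φ(0.284) = 0.612.

power ≈ 0.61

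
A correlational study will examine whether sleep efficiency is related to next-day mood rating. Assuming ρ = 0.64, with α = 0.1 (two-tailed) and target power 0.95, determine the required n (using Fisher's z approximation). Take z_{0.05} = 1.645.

n = 22

Fisher's z: C = ½·ln((1+r)/(1−r)) = ½·ln(4.5556) = 0.7582.
n = ((z_{α/2} + z_β)/C)² + 3.
(1.645 + 1.645) / 0.7582 = 3.290 / 0.7582 = 4.339.
n = 4.339² + 3 = 18.83 + 3 = 21.8.
Round up.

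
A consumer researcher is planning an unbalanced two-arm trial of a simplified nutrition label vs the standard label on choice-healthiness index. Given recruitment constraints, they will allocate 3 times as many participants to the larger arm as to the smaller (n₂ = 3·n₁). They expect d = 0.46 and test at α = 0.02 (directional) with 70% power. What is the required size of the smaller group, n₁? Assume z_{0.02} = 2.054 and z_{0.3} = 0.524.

With allocation ratio k = n₂/n₁ = 3, Var(x̄₁−x̄₂) = σ²(1/n₁ + 1/(k·n₁)) = σ²·(k+1)/(k·n₁).
So n₁ = (1 + 1/k)·((z_{α} + z_β)/d)² = 1.333 × (2.578/0.46)².
n₁ = 1.333 × 31.41 = 41.9.
Round up: n₁ = 42, giving n₂ = 3 × 42 = 126.

n₁ = 42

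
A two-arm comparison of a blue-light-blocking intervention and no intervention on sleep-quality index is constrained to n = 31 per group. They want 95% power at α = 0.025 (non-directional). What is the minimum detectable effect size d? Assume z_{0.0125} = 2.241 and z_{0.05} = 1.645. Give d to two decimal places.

For two independent groups of n = 31 each: d_min = (z_{α/2} + z_β)·√(2/n).
z-sum = 2.241 + 1.645 = 3.886.
d_min = 3.886 × √(2/31) = 3.886 × 0.2540 = 0.987.

d_min ≈ 0.99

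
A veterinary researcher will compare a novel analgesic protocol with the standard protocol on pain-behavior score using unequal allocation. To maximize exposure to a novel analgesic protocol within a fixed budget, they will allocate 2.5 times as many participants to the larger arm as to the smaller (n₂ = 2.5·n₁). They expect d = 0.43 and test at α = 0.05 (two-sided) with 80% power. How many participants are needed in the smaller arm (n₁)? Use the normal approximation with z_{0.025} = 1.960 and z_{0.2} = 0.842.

n₁ = 60

With allocation ratio k = n₂/n₁ = 2.5, Var(x̄₁−x̄₂) = σ²(1/n₁ + 1/(k·n₁)) = σ²·(k+1)/(k·n₁).
So n₁ = (1 + 1/k)·((z_{α/2} + z_β)/d)² = 1.400 × (2.802/0.43)².
n₁ = 1.400 × 42.46 = 59.4.
Round up: n₁ = 60, giving n₂ = 2.5 × 60 = 150.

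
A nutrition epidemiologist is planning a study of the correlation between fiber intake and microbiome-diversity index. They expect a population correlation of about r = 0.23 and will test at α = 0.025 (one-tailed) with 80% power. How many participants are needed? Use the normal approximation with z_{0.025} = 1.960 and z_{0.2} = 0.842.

n = 147

Fisher's z: C = ½·ln((1+r)/(1−r)) = ½·ln(1.5974) = 0.2342.
n = ((z_{α} + z_β)/C)² + 3.
(1.960 + 0.842) / 0.2342 = 2.802 / 0.2342 = 11.964.
n = 11.964² + 3 = 143.14 + 3 = 146.1.
Round up.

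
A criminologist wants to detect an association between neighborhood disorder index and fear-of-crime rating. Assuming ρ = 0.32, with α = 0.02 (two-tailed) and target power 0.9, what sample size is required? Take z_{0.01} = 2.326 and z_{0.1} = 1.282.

Fisher's z: C = ½·ln((1+r)/(1−r)) = ½·ln(1.9412) = 0.3316.
n = ((z_{α/2} + z_β)/C)² + 3.
(2.326 + 1.282) / 0.3316 = 3.608 / 0.3316 = 10.881.
n = 10.881² + 3 = 118.39 + 3 = 121.4.
Round up.

n = 122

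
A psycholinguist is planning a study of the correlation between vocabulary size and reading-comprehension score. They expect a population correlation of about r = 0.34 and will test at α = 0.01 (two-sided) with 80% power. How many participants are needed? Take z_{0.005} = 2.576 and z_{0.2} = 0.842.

n = 97

Fisher's z: C = ½·ln((1+r)/(1−r)) = ½·ln(2.0303) = 0.3541.
n = ((z_{α/2} + z_β)/C)² + 3.
(2.576 + 0.842) / 0.3541 = 3.418 / 0.3541 = 9.653.
n = 9.653² + 3 = 93.17 + 3 = 96.2.
Round up.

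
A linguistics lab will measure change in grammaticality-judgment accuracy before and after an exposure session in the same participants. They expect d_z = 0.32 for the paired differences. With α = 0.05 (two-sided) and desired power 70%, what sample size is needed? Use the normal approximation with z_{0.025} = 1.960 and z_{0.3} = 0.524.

For a paired (one-sample on differences) test: n = ((z_{α/2} + z_β) / d)².
z_{α/2} + z_β = 1.960 + 0.524 = 2.484.
n = (2.484 / 0.32)² = 7.763² = 60.26.
Round up.

n = 61 pairs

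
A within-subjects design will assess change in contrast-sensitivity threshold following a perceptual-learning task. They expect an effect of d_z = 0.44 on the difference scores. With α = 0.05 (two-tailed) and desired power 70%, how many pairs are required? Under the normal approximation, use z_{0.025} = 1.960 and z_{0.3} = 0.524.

n = 32 pairs

For a paired (one-sample on differences) test: n = ((z_{α/2} + z_β) / d)².
z_{α/2} + z_β = 1.960 + 0.524 = 2.484.
n = (2.484 / 0.44)² = 5.645² = 31.87.
Round up.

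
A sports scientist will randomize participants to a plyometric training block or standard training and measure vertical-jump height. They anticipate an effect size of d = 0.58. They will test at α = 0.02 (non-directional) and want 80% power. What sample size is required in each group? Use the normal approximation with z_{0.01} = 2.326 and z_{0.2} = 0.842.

For two independent groups with equal n: n = 2·((z_{α/2} + z_β) / d)².
z_{α/2} + z_β = 2.326 + 0.842 = 3.168.
n = 2 × (3.168 / 0.58)² = 2 × 5.462² = 2 × 29.83 = 59.7.
Round up to the next whole participant.

n = 60 per group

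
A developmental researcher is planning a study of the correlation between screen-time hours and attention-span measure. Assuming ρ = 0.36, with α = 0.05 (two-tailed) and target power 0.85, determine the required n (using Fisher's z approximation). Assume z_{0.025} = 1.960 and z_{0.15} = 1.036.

Fisher's z: C = ½·ln((1+r)/(1−r)) = ½·ln(2.1250) = 0.3769.
n = ((z_{α/2} + z_β)/C)² + 3.
(1.960 + 1.036) / 0.3769 = 2.996 / 0.3769 = 7.949.
n = 7.949² + 3 = 63.19 + 3 = 66.2.
Round up.

n = 67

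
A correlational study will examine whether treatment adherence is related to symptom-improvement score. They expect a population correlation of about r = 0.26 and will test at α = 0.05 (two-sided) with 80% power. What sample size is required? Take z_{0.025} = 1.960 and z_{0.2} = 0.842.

n = 114

Fisher's z: C = ½·ln((1+r)/(1−r)) = ½·ln(1.7027) = 0.2661.
n = ((z_{α/2} + z_β)/C)² + 3.
(1.960 + 0.842) / 0.2661 = 2.802 / 0.2661 = 10.530.
n = 10.530² + 3 = 110.88 + 3 = 113.9.
Round up.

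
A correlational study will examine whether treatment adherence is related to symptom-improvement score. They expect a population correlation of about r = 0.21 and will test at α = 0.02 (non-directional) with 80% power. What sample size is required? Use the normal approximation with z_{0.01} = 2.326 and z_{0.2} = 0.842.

Fisher's z: C = ½·ln((1+r)/(1−r)) = ½·ln(1.5316) = 0.2132.
n = ((z_{α/2} + z_β)/C)² + 3.
(2.326 + 0.842) / 0.2132 = 3.168 / 0.2132 = 14.859.
n = 14.859² + 3 = 220.80 + 3 = 223.8.
Round up.

n = 224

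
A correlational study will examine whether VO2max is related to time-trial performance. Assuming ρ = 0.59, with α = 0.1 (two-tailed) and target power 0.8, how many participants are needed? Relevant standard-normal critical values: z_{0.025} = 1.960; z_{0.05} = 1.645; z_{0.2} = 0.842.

n = 17

Fisher's z: C = ½·ln((1+r)/(1−r)) = ½·ln(3.8780) = 0.6777.
n = ((z_{α/2} + z_β)/C)² + 3.
(1.645 + 0.842) / 0.6777 = 2.487 / 0.6777 = 3.670.
n = 3.670² + 3 = 13.47 + 3 = 16.5.
Round up.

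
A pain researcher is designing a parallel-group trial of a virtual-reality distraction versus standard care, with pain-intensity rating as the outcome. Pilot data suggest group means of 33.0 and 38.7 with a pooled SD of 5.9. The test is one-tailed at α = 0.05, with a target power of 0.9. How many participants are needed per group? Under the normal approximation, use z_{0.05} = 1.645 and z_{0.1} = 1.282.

Cohen's d = |M₁ − M₂| / SD_pooled = |33.0 − 38.7| / 5.9 = 5.7 / 5.9 = 0.966.
For two independent groups with equal n: n = 2·((z_{α} + z_β) / d)².
z_{α} + z_β = 1.645 + 1.282 = 2.927.
n = 2 × (2.927 / 0.966)² = 2 × 3.030² = 2 × 9.18 = 18.4.
Round up to the next whole participant.

n = 19 per group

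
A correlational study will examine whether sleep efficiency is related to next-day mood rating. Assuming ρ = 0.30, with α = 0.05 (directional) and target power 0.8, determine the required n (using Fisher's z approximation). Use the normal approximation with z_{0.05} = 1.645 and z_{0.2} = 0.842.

n = 68

Fisher's z: C = ½·ln((1+r)/(1−r)) = ½·ln(1.8571) = 0.3095.
n = ((z_{α} + z_β)/C)² + 3.
(1.645 + 0.842) / 0.3095 = 2.487 / 0.3095 = 8.036.
n = 8.036² + 3 = 64.57 + 3 = 67.6.
Round up.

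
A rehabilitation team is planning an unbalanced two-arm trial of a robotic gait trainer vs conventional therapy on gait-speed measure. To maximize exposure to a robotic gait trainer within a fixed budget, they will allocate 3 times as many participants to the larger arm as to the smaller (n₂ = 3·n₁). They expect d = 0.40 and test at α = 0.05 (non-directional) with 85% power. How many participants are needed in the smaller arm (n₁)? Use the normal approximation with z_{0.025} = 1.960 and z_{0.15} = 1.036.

With allocation ratio k = n₂/n₁ = 3, Var(x̄₁−x̄₂) = σ²(1/n₁ + 1/(k·n₁)) = σ²·(k+1)/(k·n₁).
So n₁ = (1 + 1/k)·((z_{α/2} + z_β)/d)² = 1.333 × (2.996/0.40)².
n₁ = 1.333 × 56.10 = 74.8.
Round up: n₁ = 75, giving n₂ = 3 × 75 = 225.

n₁ = 75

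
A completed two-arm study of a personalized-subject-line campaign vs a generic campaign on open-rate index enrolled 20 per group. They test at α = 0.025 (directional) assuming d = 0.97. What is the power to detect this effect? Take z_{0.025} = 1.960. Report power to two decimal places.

For two equal groups, power = Φ(d·√(n/2) − z_{α}).
d·√(n/2) = 0.97 × √(20/2) = 0.97 × 3.162 = 3.067.
z_β = 3.067 − 1.960 = 1.107.
Power = Φ(1.107) = 0.866.

power ≈ 0.87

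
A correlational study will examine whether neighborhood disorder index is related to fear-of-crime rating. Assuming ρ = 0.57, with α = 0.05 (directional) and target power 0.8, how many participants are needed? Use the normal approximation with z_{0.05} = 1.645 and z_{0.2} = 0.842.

Fisher's z: C = ½·ln((1+r)/(1−r)) = ½·ln(3.6512) = 0.6475.
n = ((z_{α} + z_β)/C)² + 3.
(1.645 + 0.842) / 0.6475 = 2.487 / 0.6475 = 3.841.
n = 3.841² + 3 = 14.75 + 3 = 17.8.
Round up.

n = 18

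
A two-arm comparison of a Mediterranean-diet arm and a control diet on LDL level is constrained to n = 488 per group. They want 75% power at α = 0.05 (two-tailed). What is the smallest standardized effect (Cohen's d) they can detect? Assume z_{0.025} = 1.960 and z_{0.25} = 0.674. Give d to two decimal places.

For two independent groups of n = 488 each: d_min = (z_{α/2} + z_β)·√(2/n).
z-sum = 1.960 + 0.674 = 2.634.
d_min = 2.634 × √(2/488) = 2.634 × 0.0640 = 0.169.

d_min ≈ 0.17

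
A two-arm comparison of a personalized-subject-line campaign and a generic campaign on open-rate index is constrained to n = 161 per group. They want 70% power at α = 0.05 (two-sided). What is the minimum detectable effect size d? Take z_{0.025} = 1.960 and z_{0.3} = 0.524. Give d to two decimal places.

d_min ≈ 0.28

For two independent groups of n = 161 each: d_min = (z_{α/2} + z_β)·√(2/n).
z-sum = 1.960 + 0.524 = 2.484.
d_min = 2.484 × √(2/161) = 2.484 × 0.1115 = 0.277.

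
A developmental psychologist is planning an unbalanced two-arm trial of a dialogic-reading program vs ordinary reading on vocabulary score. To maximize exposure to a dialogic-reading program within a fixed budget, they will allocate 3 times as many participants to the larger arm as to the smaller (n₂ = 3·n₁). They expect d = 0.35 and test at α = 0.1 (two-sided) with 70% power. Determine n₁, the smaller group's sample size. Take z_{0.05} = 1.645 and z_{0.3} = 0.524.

n₁ = 52

With allocation ratio k = n₂/n₁ = 3, Var(x̄₁−x̄₂) = σ²(1/n₁ + 1/(k·n₁)) = σ²·(k+1)/(k·n₁).
So n₁ = (1 + 1/k)·((z_{α/2} + z_β)/d)² = 1.333 × (2.169/0.35)².
n₁ = 1.333 × 38.40 = 51.2.
Round up: n₁ = 52, giving n₂ = 3 × 52 = 156.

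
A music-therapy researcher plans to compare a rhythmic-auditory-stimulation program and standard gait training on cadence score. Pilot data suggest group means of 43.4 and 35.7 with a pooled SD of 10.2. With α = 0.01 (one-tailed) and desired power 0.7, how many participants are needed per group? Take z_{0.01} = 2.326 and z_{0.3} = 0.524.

Cohen's d = |M₁ − M₂| / SD_pooled = |43.4 − 35.7| / 10.2 = 7.7 / 10.2 = 0.755.
For two independent groups with equal n: n = 2·((z_{α} + z_β) / d)².
z_{α} + z_β = 2.326 + 0.524 = 2.850.
n = 2 × (2.850 / 0.755)² = 2 × 3.775² = 2 × 14.25 = 28.5.
Round up to the next whole participant.

n = 29 per group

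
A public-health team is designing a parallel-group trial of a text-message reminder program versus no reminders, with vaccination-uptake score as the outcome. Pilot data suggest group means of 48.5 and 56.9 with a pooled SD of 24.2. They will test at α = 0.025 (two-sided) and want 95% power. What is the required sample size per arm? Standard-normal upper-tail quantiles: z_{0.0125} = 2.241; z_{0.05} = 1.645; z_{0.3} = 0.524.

n = 251 per group

Cohen's d = |M₁ − M₂| / SD_pooled = |48.5 − 56.9| / 24.2 = 8.4 / 24.2 = 0.347.
For two independent groups with equal n: n = 2·((z_{α/2} + z_β) / d)².
z_{α/2} + z_β = 2.241 + 1.645 = 3.886.
n = 2 × (3.886 / 0.347)² = 2 × 11.199² = 2 × 125.41 = 250.8.
Round up to the next whole participant.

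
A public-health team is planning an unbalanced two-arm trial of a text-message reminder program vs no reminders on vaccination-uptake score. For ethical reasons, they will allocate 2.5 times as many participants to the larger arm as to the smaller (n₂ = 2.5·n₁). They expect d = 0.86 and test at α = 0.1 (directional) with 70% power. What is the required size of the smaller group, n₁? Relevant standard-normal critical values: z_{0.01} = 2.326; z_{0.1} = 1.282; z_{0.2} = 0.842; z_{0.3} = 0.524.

n₁ = 7

With allocation ratio k = n₂/n₁ = 2.5, Var(x̄₁−x̄₂) = σ²(1/n₁ + 1/(k·n₁)) = σ²·(k+1)/(k·n₁).
So n₁ = (1 + 1/k)·((z_{α} + z_β)/d)² = 1.400 × (1.806/0.86)².
n₁ = 1.400 × 4.41 = 6.2.
Round up: n₁ = 7, giving n₂ = ⌈2.5 × 7⌉ = ⌈17.5⌉ = 18.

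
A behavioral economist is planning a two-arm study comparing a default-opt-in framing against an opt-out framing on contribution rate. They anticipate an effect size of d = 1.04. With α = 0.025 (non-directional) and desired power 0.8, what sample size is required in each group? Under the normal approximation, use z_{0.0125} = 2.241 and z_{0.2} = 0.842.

For two independent groups with equal n: n = 2·((z_{α/2} + z_β) / d)².
z_{α/2} + z_β = 2.241 + 0.842 = 3.083.
n = 2 × (3.083 / 1.04)² = 2 × 2.964² = 2 × 8.79 = 17.6.
Round up to the next whole participant.

n = 18 per group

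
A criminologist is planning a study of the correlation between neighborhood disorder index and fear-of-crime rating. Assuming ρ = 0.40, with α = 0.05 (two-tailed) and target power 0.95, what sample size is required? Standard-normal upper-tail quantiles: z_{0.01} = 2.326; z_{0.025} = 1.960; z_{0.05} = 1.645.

Fisher's z: C = ½·ln((1+r)/(1−r)) = ½·ln(2.3333) = 0.4236.
n = ((z_{α/2} + z_β)/C)² + 3.
(1.960 + 1.645) / 0.4236 = 3.605 / 0.4236 = 8.510.
n = 8.510² + 3 = 72.43 + 3 = 75.4.
Round up.

n = 76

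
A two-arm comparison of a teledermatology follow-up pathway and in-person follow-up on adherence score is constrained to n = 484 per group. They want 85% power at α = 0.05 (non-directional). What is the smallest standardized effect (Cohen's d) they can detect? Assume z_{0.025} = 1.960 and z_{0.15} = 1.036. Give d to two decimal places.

d_min ≈ 0.19

For two independent groups of n = 484 each: d_min = (z_{α/2} + z_β)·√(2/n).
z-sum = 1.960 + 1.036 = 2.996.
d_min = 2.996 × √(2/484) = 2.996 × 0.0643 = 0.193.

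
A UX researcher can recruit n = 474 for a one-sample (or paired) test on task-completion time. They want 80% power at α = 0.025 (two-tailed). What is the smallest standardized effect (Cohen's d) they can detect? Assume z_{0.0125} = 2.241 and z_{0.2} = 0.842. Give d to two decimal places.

For a single sample (or paired design) of n = 474: d_min = (z_{α/2} + z_β)/√n.
z-sum = 2.241 + 0.842 = 3.083.
d_min = 3.083 / √474 = 3.083 / 21.772 = 0.142.

d_min ≈ 0.14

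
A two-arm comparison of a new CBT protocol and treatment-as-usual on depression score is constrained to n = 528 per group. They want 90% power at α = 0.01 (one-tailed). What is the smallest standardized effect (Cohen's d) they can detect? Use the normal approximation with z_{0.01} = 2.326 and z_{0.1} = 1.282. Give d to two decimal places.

d_min ≈ 0.22

For two independent groups of n = 528 each: d_min = (z_{α} + z_β)·√(2/n).
z-sum = 2.326 + 1.282 = 3.608.
d_min = 3.608 × √(2/528) = 3.608 × 0.0615 = 0.222.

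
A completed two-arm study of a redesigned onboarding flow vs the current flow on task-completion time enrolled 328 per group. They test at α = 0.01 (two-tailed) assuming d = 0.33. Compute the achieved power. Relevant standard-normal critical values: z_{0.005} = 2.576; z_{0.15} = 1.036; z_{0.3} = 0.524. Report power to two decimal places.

For two equal groups, power = Φ(d·√(n/2) − z_{α/2}).
d·√(n/2) = 0.33 × √(328/2) = 0.33 × 12.806 = 4.226.
z_β = 4.226 − 2.576 = 1.650.
Power = Φ(1.650) = 0.951.

power ≈ 0.95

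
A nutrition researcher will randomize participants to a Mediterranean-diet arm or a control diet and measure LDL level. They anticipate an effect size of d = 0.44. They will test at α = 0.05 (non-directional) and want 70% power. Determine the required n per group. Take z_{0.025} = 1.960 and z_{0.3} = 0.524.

n = 64 per group

For two independent groups with equal n: n = 2·((z_{α/2} + z_β) / d)².
z_{α/2} + z_β = 1.960 + 0.524 = 2.484.
n = 2 × (2.484 / 0.44)² = 2 × 5.645² = 2 × 31.87 = 63.7.
Round up to the next whole participant.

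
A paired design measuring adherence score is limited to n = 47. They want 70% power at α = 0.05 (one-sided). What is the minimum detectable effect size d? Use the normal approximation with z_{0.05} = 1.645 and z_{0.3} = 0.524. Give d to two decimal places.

For a single sample (or paired design) of n = 47: d_min = (z_{α} + z_β)/√n.
z-sum = 1.645 + 0.524 = 2.169.
d_min = 2.169 / √47 = 2.169 / 6.856 = 0.316.

d_min ≈ 0.32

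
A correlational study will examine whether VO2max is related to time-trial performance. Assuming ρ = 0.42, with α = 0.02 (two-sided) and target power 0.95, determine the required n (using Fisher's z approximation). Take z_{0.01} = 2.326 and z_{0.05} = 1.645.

n = 82

Fisher's z: C = ½·ln((1+r)/(1−r)) = ½·ln(2.4483) = 0.4477.
n = ((z_{α/2} + z_β)/C)² + 3.
(2.326 + 1.645) / 0.4477 = 3.971 / 0.4477 = 8.870.
n = 8.870² + 3 = 78.67 + 3 = 81.7.
Round up.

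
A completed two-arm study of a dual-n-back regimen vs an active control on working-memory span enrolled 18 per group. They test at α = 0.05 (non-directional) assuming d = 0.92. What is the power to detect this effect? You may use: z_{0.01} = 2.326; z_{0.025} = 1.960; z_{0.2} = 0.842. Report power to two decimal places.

power ≈ 0.79

For two equal groups, power = Φ(d·√(n/2) − z_{α/2}).
d·√(n/2) = 0.92 × √(18/2) = 0.92 × 3.000 = 2.760.
z_β = 2.760 − 1.960 = 0.800.
Power = Φ(0.800) = 0.788.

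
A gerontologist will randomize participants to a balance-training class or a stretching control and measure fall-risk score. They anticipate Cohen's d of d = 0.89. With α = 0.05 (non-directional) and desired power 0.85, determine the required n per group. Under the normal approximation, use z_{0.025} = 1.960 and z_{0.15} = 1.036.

n = 23 per group

For two independent groups with equal n: n = 2·((z_{α/2} + z_β) / d)².
z_{α/2} + z_β = 1.960 + 1.036 = 2.996.
n = 2 × (2.996 / 0.89)² = 2 × 3.366² = 2 × 11.33 = 22.7.
Round up to the next whole participant.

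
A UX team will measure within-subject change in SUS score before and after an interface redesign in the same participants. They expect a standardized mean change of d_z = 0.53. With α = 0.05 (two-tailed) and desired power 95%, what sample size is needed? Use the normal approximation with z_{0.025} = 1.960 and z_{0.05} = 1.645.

For a paired (one-sample on differences) test: n = ((z_{α/2} + z_β) / d)².
z_{α/2} + z_β = 1.960 + 1.645 = 3.605.
n = (3.605 / 0.53)² = 6.802² = 46.27.
Round up.

n = 47 pairs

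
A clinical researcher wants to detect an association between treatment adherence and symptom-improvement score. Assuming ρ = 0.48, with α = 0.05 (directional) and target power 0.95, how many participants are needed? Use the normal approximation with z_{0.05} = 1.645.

Fisher's z: C = ½·ln((1+r)/(1−r)) = ½·ln(2.8462) = 0.5230.
n = ((z_{α} + z_β)/C)² + 3.
(1.645 + 1.645) / 0.5230 = 3.290 / 0.5230 = 6.291.
n = 6.291² + 3 = 39.57 + 3 = 42.6.
Round up.

n = 43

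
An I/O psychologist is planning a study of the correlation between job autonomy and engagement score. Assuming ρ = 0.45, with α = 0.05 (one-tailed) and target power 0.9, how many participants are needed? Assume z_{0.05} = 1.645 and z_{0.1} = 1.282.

Fisher's z: C = ½·ln((1+r)/(1−r)) = ½·ln(2.6364) = 0.4847.
n = ((z_{α} + z_β)/C)² + 3.
(1.645 + 1.282) / 0.4847 = 2.927 / 0.4847 = 6.039.
n = 6.039² + 3 = 36.47 + 3 = 39.5.
Round up.

n = 40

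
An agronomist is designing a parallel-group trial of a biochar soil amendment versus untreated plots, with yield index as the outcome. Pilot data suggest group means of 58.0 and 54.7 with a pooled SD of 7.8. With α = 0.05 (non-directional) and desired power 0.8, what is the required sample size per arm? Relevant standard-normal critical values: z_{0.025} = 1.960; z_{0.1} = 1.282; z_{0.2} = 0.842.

Cohen's d = |M₁ − M₂| / SD_pooled = |58.0 − 54.7| / 7.8 = 3.3 / 7.8 = 0.423.
For two independent groups with equal n: n = 2·((z_{α/2} + z_β) / d)².
z_{α/2} + z_β = 1.960 + 0.842 = 2.802.
n = 2 × (2.802 / 0.423)² = 2 × 6.624² = 2 × 43.88 = 87.8.
Round up to the next whole participant.

n = 88 per group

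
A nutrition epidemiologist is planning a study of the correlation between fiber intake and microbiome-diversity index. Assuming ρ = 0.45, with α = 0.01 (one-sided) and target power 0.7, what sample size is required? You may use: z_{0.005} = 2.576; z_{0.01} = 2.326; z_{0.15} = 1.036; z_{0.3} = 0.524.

Fisher's z: C = ½·ln((1+r)/(1−r)) = ½·ln(2.6364) = 0.4847.
n = ((z_{α} + z_β)/C)² + 3.
(2.326 + 0.524) / 0.4847 = 2.850 / 0.4847 = 5.880.
n = 5.880² + 3 = 34.57 + 3 = 37.6.
Round up.

n = 38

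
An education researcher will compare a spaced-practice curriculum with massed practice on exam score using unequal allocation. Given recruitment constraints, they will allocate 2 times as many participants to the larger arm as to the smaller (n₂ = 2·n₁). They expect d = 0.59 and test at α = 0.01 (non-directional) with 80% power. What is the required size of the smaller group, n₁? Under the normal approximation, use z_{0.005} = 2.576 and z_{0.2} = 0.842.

n₁ = 51

With allocation ratio k = n₂/n₁ = 2, Var(x̄₁−x̄₂) = σ²(1/n₁ + 1/(k·n₁)) = σ²·(k+1)/(k·n₁).
So n₁ = (1 + 1/k)·((z_{α/2} + z_β)/d)² = 1.500 × (3.418/0.59)².
n₁ = 1.500 × 33.56 = 50.3.
Round up: n₁ = 51, giving n₂ = 2 × 51 = 102.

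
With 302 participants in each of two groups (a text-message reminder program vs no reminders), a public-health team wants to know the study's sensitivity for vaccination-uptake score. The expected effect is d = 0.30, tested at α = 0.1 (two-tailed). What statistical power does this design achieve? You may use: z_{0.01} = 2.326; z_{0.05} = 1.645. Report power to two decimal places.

power ≈ 0.98

For two equal groups, power = Φ(d·√(n/2) − z_{α/2}).
d·√(n/2) = 0.30 × √(302/2) = 0.30 × 12.288 = 3.686.
z_β = 3.686 − 1.645 = 2.041.
Power = Φ(2.041) = 0.979.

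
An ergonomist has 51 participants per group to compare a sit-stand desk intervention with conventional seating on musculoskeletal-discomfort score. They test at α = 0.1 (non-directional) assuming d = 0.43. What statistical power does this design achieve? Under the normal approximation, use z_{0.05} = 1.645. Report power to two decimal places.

power ≈ 0.70

For two equal groups, power = Φ(d·√(n/2) − z_{α/2}).
d·√(n/2) = 0.43 × √(51/2) = 0.43 × 5.050 = 2.171.
z_β = 2.171 − 1.645 = 0.526.
Power = Φ(0.526) = 0.701.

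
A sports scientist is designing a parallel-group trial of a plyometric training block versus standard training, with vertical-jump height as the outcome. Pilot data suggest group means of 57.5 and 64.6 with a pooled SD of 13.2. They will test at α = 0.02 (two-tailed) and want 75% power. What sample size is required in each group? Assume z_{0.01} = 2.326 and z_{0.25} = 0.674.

Cohen's d = |M₁ − M₂| / SD_pooled = |57.5 − 64.6| / 13.2 = 7.1 / 13.2 = 0.538.
For two independent groups with equal n: n = 2·((z_{α/2} + z_β) / d)².
z_{α/2} + z_β = 2.326 + 0.674 = 3.000.
n = 2 × (3.000 / 0.538)² = 2 × 5.576² = 2 × 31.09 = 62.2.
Round up to the next whole participant.

n = 63 per group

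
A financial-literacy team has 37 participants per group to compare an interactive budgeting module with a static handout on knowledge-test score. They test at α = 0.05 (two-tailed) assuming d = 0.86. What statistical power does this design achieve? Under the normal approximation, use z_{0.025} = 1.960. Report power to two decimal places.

power ≈ 0.96

For two equal groups, power = Φ(d·√(n/2) − z_{α/2}).
d·√(n/2) = 0.86 × √(37/2) = 0.86 × 4.301 = 3.699.
z_β = 3.699 − 1.960 = 1.739.
Power = Φ(1.739) = 0.959.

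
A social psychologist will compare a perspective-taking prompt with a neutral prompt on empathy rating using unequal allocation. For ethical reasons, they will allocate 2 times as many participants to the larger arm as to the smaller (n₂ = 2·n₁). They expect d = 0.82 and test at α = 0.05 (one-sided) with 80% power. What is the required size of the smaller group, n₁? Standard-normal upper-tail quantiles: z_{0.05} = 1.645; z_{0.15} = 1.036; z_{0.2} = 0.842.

With allocation ratio k = n₂/n₁ = 2, Var(x̄₁−x̄₂) = σ²(1/n₁ + 1/(k·n₁)) = σ²·(k+1)/(k·n₁).
So n₁ = (1 + 1/k)·((z_{α} + z_β)/d)² = 1.500 × (2.487/0.82)².
n₁ = 1.500 × 9.20 = 13.8.
Round up: n₁ = 14, giving n₂ = 2 × 14 = 28.

n₁ = 14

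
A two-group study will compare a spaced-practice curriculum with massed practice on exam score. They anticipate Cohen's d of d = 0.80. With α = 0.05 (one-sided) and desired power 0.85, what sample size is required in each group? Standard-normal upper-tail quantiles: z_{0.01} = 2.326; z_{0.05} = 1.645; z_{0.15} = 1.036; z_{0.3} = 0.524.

For two independent groups with equal n: n = 2·((z_{α} + z_β) / d)².
z_{α} + z_β = 1.645 + 1.036 = 2.681.
n = 2 × (2.681 / 0.80)² = 2 × 3.351² = 2 × 11.23 = 22.5.
Round up to the next whole participant.

n = 23 per group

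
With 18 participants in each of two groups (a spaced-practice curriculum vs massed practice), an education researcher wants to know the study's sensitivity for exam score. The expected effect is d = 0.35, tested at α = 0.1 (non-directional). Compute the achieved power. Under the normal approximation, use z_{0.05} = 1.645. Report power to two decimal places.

power ≈ 0.28

For two equal groups, power = Φ(d·√(n/2) − z_{α/2}).
d·√(n/2) = 0.35 × √(18/2) = 0.35 × 3.000 = 1.050.
z_β = 1.050 − 1.645 = -0.595.
Power = Φ(-0.595) = 0.276.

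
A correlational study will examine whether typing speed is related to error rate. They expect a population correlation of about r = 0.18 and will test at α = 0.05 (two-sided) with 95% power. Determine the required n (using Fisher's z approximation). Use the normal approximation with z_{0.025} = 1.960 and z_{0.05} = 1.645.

Fisher's z: C = ½·ln((1+r)/(1−r)) = ½·ln(1.4390) = 0.1820.
n = ((z_{α/2} + z_β)/C)² + 3.
(1.960 + 1.645) / 0.1820 = 3.605 / 0.1820 = 19.808.
n = 19.808² + 3 = 392.34 + 3 = 395.3.
Round up.

n = 396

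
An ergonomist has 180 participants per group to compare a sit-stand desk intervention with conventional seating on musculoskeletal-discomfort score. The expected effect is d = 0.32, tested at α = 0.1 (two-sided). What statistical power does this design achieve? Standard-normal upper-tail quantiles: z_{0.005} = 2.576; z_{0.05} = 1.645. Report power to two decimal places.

For two equal groups, power = Φ(d·√(n/2) − z_{α/2}).
d·√(n/2) = 0.32 × √(180/2) = 0.32 × 9.487 = 3.036.
z_β = 3.036 − 1.645 = 1.391.
Power = Φ(1.391) = 0.918.

power ≈ 0.92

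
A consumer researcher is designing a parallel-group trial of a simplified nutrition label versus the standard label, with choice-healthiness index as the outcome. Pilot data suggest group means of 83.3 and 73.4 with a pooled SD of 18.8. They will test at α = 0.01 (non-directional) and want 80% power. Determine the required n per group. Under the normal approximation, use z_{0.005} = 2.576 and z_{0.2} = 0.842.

n = 85 per group

Cohen's d = |M₁ − M₂| / SD_pooled = |83.3 − 73.4| / 18.8 = 9.9 / 18.8 = 0.527.
For two independent groups with equal n: n = 2·((z_{α/2} + z_β) / d)².
z_{α/2} + z_β = 2.576 + 0.842 = 3.418.
n = 2 × (3.418 / 0.527)² = 2 × 6.486² = 2 × 42.07 = 84.1.
Round up to the next whole participant.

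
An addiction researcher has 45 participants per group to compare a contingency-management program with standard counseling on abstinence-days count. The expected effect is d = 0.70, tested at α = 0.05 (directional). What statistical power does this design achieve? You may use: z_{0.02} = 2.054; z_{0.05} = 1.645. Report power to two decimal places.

power ≈ 0.95

For two equal groups, power = Φ(d·√(n/2) − z_{α}).
d·√(n/2) = 0.70 × √(45/2) = 0.70 × 4.743 = 3.320.
z_β = 3.320 − 1.645 = 1.675.
Power = Φ(1.675) = 0.953.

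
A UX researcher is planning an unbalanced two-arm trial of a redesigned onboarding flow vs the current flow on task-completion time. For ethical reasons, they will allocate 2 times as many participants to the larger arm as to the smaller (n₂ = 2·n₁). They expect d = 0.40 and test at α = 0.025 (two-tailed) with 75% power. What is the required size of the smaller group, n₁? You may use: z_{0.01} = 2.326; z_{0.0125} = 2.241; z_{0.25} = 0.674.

With allocation ratio k = n₂/n₁ = 2, Var(x̄₁−x̄₂) = σ²(1/n₁ + 1/(k·n₁)) = σ²·(k+1)/(k·n₁).
So n₁ = (1 + 1/k)·((z_{α/2} + z_β)/d)² = 1.500 × (2.915/0.40)².
n₁ = 1.500 × 53.11 = 79.7.
Round up: n₁ = 80, giving n₂ = 2 × 80 = 160.

n₁ = 80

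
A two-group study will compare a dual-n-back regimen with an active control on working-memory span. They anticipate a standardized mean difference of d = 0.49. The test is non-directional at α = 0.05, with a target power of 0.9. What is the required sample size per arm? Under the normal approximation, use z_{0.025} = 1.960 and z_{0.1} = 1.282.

For two independent groups with equal n: n = 2·((z_{α/2} + z_β) / d)².
z_{α/2} + z_β = 1.960 + 1.282 = 3.242.
n = 2 × (3.242 / 0.49)² = 2 × 6.616² = 2 × 43.78 = 87.6.
Round up to the next whole participant.

n = 88 per group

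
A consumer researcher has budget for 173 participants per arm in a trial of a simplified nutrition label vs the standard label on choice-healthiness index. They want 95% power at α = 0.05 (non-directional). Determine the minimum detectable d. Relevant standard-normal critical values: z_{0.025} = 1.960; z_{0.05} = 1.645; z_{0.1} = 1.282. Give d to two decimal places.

d_min ≈ 0.39

For two independent groups of n = 173 each: d_min = (z_{α/2} + z_β)·√(2/n).
z-sum = 1.960 + 1.645 = 3.605.
d_min = 3.605 × √(2/173) = 3.605 × 0.1075 = 0.388.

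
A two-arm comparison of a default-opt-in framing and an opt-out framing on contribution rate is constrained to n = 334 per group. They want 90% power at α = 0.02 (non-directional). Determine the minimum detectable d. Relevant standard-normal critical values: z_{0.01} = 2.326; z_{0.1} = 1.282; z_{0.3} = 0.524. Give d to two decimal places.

d_min ≈ 0.28

For two independent groups of n = 334 each: d_min = (z_{α/2} + z_β)·√(2/n).
z-sum = 2.326 + 1.282 = 3.608.
d_min = 3.608 × √(2/334) = 3.608 × 0.0774 = 0.279.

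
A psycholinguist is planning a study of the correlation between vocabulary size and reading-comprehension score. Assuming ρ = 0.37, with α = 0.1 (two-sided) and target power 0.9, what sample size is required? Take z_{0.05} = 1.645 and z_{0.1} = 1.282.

n = 60

Fisher's z: C = ½·ln((1+r)/(1−r)) = ½·ln(2.1746) = 0.3884.
n = ((z_{α/2} + z_β)/C)² + 3.
(1.645 + 1.282) / 0.3884 = 2.927 / 0.3884 = 7.536.
n = 7.536² + 3 = 56.79 + 3 = 59.8.
Round up.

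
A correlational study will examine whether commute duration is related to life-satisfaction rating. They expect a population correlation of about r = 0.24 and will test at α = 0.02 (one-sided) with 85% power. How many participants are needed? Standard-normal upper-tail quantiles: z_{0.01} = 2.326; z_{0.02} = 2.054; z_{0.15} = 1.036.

Fisher's z: C = ½·ln((1+r)/(1−r)) = ½·ln(1.6316) = 0.2448.
n = ((z_{α} + z_β)/C)² + 3.
(2.054 + 1.036) / 0.2448 = 3.090 / 0.2448 = 12.623.
n = 12.623² + 3 = 159.33 + 3 = 162.3.
Round up.

n = 163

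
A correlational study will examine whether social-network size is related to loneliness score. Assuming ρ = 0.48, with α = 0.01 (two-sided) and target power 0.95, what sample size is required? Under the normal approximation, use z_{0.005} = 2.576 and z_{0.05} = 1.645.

Fisher's z: C = ½·ln((1+r)/(1−r)) = ½·ln(2.8462) = 0.5230.
n = ((z_{α/2} + z_β)/C)² + 3.
(2.576 + 1.645) / 0.5230 = 4.221 / 0.5230 = 8.071.
n = 8.071² + 3 = 65.14 + 3 = 68.1.
Round up.

n = 69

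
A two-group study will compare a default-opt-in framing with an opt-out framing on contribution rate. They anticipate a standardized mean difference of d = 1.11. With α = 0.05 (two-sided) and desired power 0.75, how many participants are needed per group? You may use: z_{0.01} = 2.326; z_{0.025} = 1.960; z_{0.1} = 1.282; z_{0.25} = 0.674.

n = 12 per group

For two independent groups with equal n: n = 2·((z_{α/2} + z_β) / d)².
z_{α/2} + z_β = 1.960 + 0.674 = 2.634.
n = 2 × (2.634 / 1.11)² = 2 × 2.373² = 2 × 5.63 = 11.3.
Round up to the next whole participant.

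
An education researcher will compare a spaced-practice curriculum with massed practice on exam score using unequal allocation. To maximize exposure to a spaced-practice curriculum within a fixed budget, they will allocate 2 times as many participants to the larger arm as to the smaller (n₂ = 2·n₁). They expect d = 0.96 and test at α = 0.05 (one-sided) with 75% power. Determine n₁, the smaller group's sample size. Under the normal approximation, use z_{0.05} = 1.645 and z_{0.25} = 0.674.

With allocation ratio k = n₂/n₁ = 2, Var(x̄₁−x̄₂) = σ²(1/n₁ + 1/(k·n₁)) = σ²·(k+1)/(k·n₁).
So n₁ = (1 + 1/k)·((z_{α} + z_β)/d)² = 1.500 × (2.319/0.96)².
n₁ = 1.500 × 5.84 = 8.8.
Round up: n₁ = 9, giving n₂ = 2 × 9 = 18.

n₁ = 9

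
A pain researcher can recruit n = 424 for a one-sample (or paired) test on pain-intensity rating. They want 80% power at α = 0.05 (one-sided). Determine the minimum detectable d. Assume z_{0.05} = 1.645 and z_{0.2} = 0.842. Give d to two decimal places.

d_min ≈ 0.12

For a single sample (or paired design) of n = 424: d_min = (z_{α} + z_β)/√n.
z-sum = 1.645 + 0.842 = 2.487.
d_min = 2.487 / √424 = 2.487 / 20.591 = 0.121.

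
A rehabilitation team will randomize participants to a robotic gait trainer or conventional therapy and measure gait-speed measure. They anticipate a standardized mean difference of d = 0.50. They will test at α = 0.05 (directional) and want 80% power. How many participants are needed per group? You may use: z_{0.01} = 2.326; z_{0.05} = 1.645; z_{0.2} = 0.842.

n = 50 per group

For two independent groups with equal n: n = 2·((z_{α} + z_β) / d)².
z_{α} + z_β = 1.645 + 0.842 = 2.487.
n = 2 × (2.487 / 0.50)² = 2 × 4.974² = 2 × 24.74 = 49.5.
Round up to the next whole participant.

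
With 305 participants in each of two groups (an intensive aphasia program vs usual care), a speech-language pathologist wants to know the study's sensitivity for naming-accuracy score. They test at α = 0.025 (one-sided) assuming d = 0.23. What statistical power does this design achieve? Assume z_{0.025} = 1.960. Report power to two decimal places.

power ≈ 0.81

For two equal groups, power = Φ(d·√(n/2) − z_{α}).
d·√(n/2) = 0.23 × √(305/2) = 0.23 × 12.349 = 2.840.
z_β = 2.840 − 1.960 = 0.880.
Power = Φ(0.880) = 0.811.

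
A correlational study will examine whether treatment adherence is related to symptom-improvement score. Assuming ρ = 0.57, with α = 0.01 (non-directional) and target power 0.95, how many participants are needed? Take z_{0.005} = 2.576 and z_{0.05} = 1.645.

n = 46

Fisher's z: C = ½·ln((1+r)/(1−r)) = ½·ln(3.6512) = 0.6475.
n = ((z_{α/2} + z_β)/C)² + 3.
(2.576 + 1.645) / 0.6475 = 4.221 / 0.6475 = 6.519.
n = 6.519² + 3 = 42.50 + 3 = 45.5.
Round up.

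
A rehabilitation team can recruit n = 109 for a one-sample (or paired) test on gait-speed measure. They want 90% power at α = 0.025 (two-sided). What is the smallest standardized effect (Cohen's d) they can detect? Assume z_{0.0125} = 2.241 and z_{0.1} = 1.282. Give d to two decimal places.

For a single sample (or paired design) of n = 109: d_min = (z_{α/2} + z_β)/√n.
z-sum = 2.241 + 1.282 = 3.523.
d_min = 3.523 / √109 = 3.523 / 10.440 = 0.337.

d_min ≈ 0.34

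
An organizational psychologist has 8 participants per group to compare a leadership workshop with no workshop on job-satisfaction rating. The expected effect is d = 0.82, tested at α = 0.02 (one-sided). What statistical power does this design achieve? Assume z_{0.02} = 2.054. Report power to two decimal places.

power ≈ 0.34

For two equal groups, power = Φ(d·√(n/2) − z_{α}).
d·√(n/2) = 0.82 × √(8/2) = 0.82 × 2.000 = 1.640.
z_β = 1.640 − 2.054 = -0.414.
Power = Φ(-0.414) = 0.339.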